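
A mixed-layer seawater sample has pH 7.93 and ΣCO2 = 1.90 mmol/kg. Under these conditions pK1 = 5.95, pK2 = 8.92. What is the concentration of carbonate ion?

α₂ = 1 / (1 + [H⁺]/K2 + [H⁺]²/(K1K2)) = 1 / (1 + 10^+0.99 + 10^-0.99)
   = 1 / (1 + 9.7724 + 0.10233) = 1/10.875 = 0.09196
[CO3²⁻] = α₂ × DIC = 0.09196 × 1.90 = 0.175 mmol/kg

[CO3²⁻] = 0.175 mmol/kg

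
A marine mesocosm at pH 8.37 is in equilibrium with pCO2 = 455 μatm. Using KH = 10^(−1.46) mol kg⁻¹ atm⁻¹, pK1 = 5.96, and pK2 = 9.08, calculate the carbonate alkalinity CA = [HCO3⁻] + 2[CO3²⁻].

CA = 5.64 mmol/kg

[CO2*] = KH · pCO2 = 10^(−1.46) × 455×10^-6 = 1.578×10^-5 mol/kg
α₀ = 1/(1 + K1/[H⁺] + K1K2/[H⁺]²) = 1/(1 + 10^+2.41 + 10^+1.70) = 0.003245
DIC = [CO2*]/α₀ = 1.578×10^-5 / 0.003245 = 4.862 mmol/kg
CA = (α₁ + 2α₂)·DIC = (0.8341 + 2×0.1626) × 4.862 = 5.64 mmol/kg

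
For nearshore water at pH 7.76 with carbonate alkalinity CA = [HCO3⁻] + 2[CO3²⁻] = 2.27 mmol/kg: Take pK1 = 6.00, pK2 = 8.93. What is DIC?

DIC = 2.17 mmol/kg

CA = [HCO3⁻] + 2[CO3²⁻] = (α₁ + 2α₂)·DIC
At pH 7.76: [H⁺]/K1 = 10^-1.76 = 0.017378, K2/[H⁺] = 10^-1.17 = 0.067608
α₁ = 1/(1 + 0.017378 + 0.067608) = 1/1.0850 = 0.9217; α₂ = α₁·K2/[H⁺] = 0.06231
α₁ + 2α₂ = 1.0463
DIC = CA / (α₁ + 2α₂) = 2.27 / 1.0463 = 2.17 mmol/kg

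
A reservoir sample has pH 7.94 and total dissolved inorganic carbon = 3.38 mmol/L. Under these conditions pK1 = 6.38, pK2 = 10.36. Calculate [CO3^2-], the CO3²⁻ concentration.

α₂ = 1 / (1 + [H⁺]/K2 + [H⁺]²/(K1K2)) = 1 / (1 + 10^+2.42 + 10^+0.86)
   = 1 / (1 + 263.03 + 7.2444) = 1/271.27 = 0.003686
[CO3²⁻] = α₂ × DIC = 0.003686 × 3.38 = 0.0125 mmol/L = 12.5 μmol/L

[CO3²⁻] = 12.5 μmol/L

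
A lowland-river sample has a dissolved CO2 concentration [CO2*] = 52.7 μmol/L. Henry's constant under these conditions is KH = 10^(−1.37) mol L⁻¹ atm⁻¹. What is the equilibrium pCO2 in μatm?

pCO2 = 1240 μatm

KH = 10^(−1.37) = 4.266×10^-2 mol L⁻¹ atm⁻¹
pCO2 = [CO2*]/KH = 52.7×10^-6 / 4.266×10^-2 = 1.24×10^-3 atm = 1240 μatm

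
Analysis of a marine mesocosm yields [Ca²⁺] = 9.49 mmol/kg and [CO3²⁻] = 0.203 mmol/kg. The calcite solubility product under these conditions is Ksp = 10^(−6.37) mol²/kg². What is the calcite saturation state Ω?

Ksp = 10^(−6.37) = 4.266×10^-7
Ω = [Ca²⁺][CO3²⁻]/Ksp = (9.49×10^-3)(0.203×10^-3) / 4.266×10^-7 = 4.52

Ω = 4.52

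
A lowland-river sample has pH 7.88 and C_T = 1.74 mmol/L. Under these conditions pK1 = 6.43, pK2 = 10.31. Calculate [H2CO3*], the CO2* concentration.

α₀ = 1 / (1 + K1/[H⁺] + K1K2/[H⁺]²) = 1 / (1 + 10^+1.45 + 10^-0.98)
   = 1 / (1 + 28.184 + 0.10471) = 1/29.289 = 0.03414
[CO2*] = α₀ × DIC = 0.03414 × 1.74 = 0.0594 mmol/L

[CO2*] = 0.0594 mmol/L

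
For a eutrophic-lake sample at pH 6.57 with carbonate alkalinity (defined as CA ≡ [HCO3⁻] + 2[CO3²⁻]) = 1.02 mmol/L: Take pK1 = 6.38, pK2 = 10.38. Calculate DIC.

CA = [HCO3⁻] + 2[CO3²⁻] = (α₁ + 2α₂)·DIC
At pH 6.57: [H⁺]/K1 = 10^-0.19 = 0.64565, K2/[H⁺] = 10^-3.81 = 0.00015488
α₁ = 1/(1 + 0.64565 + 0.00015488) = 1/1.6458 = 0.6076; α₂ = α₁·K2/[H⁺] = 9.411×10^-5
α₁ + 2α₂ = 0.6078
DIC = CA / (α₁ + 2α₂) = 1.02 / 0.6078 = 1.68 mmol/L

DIC = 1.68 mmol/L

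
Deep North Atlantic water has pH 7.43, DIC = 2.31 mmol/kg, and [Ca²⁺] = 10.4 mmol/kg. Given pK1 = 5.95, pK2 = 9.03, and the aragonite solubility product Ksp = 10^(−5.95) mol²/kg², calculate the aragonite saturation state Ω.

α₂ = 1 / (1 + [H⁺]/K2 + [H⁺]²/(K1K2)) = 1 / (1 + 10^+1.60 + 10^+0.12)
   = 1 / (1 + 39.811 + 1.3183) = 1/42.129 = 0.02374
[CO3²⁻] = α₂ × DIC = 0.02374 × 2.31 = 0.05483 mmol/kg
Ksp = 10^(−5.95) = 1.122×10^-6
Ω = [Ca²⁺][CO3²⁻]/Ksp = (10.4×10^-3)(5.483×10^-5) / 1.122×10^-6 = 0.508

Ω = 0.508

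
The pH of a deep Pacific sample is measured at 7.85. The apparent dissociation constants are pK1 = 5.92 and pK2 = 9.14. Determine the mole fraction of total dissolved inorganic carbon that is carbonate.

α₂ = 0.0482

α₂ = 1 / (1 + [H⁺]/K2 + [H⁺]²/(K1K2)) = 1 / (1 + 10^+1.29 + 10^-0.64)
   = 1 / (1 + 19.498 + 0.22909) = 1/20.728 = 0.04825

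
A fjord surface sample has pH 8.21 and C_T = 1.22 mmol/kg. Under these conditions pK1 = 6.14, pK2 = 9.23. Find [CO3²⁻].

[CO3²⁻] = 0.106 mmol/kg

α₂ = 1 / (1 + [H⁺]/K2 + [H⁺]²/(K1K2)) = 1 / (1 + 10^+1.02 + 10^-1.05)
   = 1 / (1 + 10.471 + 0.089125) = 1/11.560 = 0.08650
[CO3²⁻] = α₂ × DIC = 0.08650 × 1.22 = 0.106 mmol/kg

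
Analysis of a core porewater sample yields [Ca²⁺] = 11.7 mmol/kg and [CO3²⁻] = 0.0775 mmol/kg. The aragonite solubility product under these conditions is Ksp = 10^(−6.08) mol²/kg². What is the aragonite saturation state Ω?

Ksp = 10^(−6.08) = 8.318×10^-7
Ω = [Ca²⁺][CO3²⁻]/Ksp = (11.7×10^-3)(0.0775×10^-3) / 8.318×10^-7 = 1.09

Ω = 1.09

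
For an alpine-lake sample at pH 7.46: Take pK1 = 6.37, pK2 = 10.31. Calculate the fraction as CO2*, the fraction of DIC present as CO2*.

α₀ = 1 / (1 + K1/[H⁺] + K1K2/[H⁺]²) = 1 / (1 + 10^+1.09 + 10^-1.76)
   = 1 / (1 + 12.303 + 0.017378) = 1/13.320 = 0.07507

α₀ = 0.0751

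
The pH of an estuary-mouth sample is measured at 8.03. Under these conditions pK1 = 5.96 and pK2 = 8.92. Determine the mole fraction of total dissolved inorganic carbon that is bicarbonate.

α₁ = 1 / (1 + [H⁺]/K1 + K2/[H⁺]) = 1 / (1 + 10^-2.07 + 10^-0.89)
   = 1 / (1 + 0.0085114 + 0.12882) = 1/1.1373 = 0.8792

α₁ = 0.879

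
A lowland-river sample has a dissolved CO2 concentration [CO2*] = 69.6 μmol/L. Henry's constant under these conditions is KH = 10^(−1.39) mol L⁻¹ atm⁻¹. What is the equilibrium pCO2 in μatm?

pCO2 = 1710 μatm

KH = 10^(−1.39) = 4.074×10^-2 mol L⁻¹ atm⁻¹
pCO2 = [CO2*]/KH = 69.6×10^-6 / 4.074×10^-2 = 1.71×10^-3 atm = 1710 μatm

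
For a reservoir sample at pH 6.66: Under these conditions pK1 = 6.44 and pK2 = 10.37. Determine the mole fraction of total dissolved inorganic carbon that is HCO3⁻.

α₁ = 1 / (1 + [H⁺]/K1 + K2/[H⁺]) = 1 / (1 + 10^-0.22 + 10^-3.71)
   = 1 / (1 + 0.60256 + 0.00019498) = 1/1.6028 = 0.6239

α₁ = 0.624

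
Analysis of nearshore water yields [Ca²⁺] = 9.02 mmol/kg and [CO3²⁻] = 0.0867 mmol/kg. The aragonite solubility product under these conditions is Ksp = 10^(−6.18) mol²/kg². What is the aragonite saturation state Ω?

Ksp = 10^(−6.18) = 6.607×10^-7
Ω = [Ca²⁺][CO3²⁻]/Ksp = (9.02×10^-3)(0.0867×10^-3) / 6.607×10^-7 = 1.18

Ω = 1.18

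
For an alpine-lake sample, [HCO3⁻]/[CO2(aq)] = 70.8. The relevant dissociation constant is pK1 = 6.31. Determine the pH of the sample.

From K1 = [H⁺][HCO3⁻]/[CO2(aq)]:  pH = pK1 + log₁₀([HCO3⁻]/[CO2(aq)])
log₁₀(70.8) = +1.850
pH = 6.31 + (+1.850) = 8.16

pH = 8.16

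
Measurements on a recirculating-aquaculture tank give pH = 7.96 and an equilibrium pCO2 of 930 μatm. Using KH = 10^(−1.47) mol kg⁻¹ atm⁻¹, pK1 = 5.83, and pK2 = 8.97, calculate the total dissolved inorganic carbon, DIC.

[CO2*] = KH · pCO2 = 10^(−1.47) × 930×10^-6 = 3.151×10^-5 mol/kg
α₀ = 1/(1 + K1/[H⁺] + K1K2/[H⁺]²) = 1/(1 + 10^+2.13 + 10^+1.12) = 0.006708
DIC = [CO2*]/α₀ = 3.151×10^-5 / 0.006708 = 4.70 mmol/kg

DIC = 4.70 mmol/kg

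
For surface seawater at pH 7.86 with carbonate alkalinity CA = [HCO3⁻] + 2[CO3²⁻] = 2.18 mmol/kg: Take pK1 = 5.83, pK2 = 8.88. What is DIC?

DIC = 2.02 mmol/kg

CA = [HCO3⁻] + 2[CO3²⁻] = (α₁ + 2α₂)·DIC
At pH 7.86: [H⁺]/K1 = 10^-2.03 = 0.0093325, K2/[H⁺] = 10^-1.02 = 0.095499
α₁ = 1/(1 + 0.0093325 + 0.095499) = 1/1.1048 = 0.9051; α₂ = α₁·K2/[H⁺] = 0.08644
α₁ + 2α₂ = 1.0780
DIC = CA / (α₁ + 2α₂) = 2.18 / 1.0780 = 2.02 mmol/kg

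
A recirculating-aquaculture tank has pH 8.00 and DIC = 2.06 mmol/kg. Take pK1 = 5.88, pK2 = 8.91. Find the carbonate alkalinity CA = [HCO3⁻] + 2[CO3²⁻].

CA = 2.27 mmol/kg

CA = [HCO3⁻] + 2[CO3²⁻] = (α₁ + 2α₂)·DIC
At pH 8.00: [H⁺]/K1 = 10^-2.12 = 0.0075858, K2/[H⁺] = 10^-0.91 = 0.12303
α₁ = 1/(1 + 0.0075858 + 0.12303) = 1/1.1306 = 0.8845; α₂ = α₁·K2/[H⁺] = 0.1088
α₁ + 2α₂ = 1.1021
CA = 1.1021 × 2.06 = 2.27 mmol/kg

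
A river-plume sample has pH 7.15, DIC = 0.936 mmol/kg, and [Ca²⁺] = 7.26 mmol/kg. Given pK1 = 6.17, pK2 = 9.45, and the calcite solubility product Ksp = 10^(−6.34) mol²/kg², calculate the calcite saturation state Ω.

Ω = 0.0671

α₂ = 1 / (1 + [H⁺]/K2 + [H⁺]²/(K1K2)) = 1 / (1 + 10^+2.30 + 10^+1.32)
   = 1 / (1 + 199.53 + 20.893) = 1/221.42 = 0.004516
[CO3²⁻] = α₂ × DIC = 0.004516 × 0.936 = 0.004227 mmol/kg = 4.227 μmol/kg
Ksp = 10^(−6.34) = 4.571×10^-7
Ω = [Ca²⁺][CO3²⁻]/Ksp = (7.26×10^-3)(4.227×10^-6) / 4.571×10^-7 = 0.0671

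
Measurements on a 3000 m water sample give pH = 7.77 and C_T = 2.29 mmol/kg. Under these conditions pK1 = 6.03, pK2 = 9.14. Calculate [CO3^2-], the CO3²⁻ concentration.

α₂ = 1 / (1 + [H⁺]/K2 + [H⁺]²/(K1K2)) = 1 / (1 + 10^+1.37 + 10^-0.37)
   = 1 / (1 + 23.442 + 0.42658) = 1/24.869 = 0.04021
[CO3²⁻] = α₂ × DIC = 0.04021 × 2.29 = 0.0921 mmol/kg

[CO3²⁻] = 0.0921 mmol/kg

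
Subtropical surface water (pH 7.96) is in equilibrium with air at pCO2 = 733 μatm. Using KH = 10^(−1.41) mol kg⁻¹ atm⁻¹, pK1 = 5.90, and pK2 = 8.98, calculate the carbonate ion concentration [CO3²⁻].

[CO2*] = KH · pCO2 = 10^(−1.41) × 733×10^-6 = 2.852×10^-5 mol/kg
α₀ = 1/(1 + K1/[H⁺] + K1K2/[H⁺]²) = 1/(1 + 10^+2.06 + 10^+1.04) = 0.007888
DIC = [CO2*]/α₀ = 2.852×10^-5 / 0.007888 = 3.615 mmol/kg
[CO3²⁻] = α₂·DIC; α₂ = 0.08649, so [CO3²⁻] = 0.08649 × 3.615 = 0.313 mmol/kg

[CO3²⁻] = 0.313 mmol/kg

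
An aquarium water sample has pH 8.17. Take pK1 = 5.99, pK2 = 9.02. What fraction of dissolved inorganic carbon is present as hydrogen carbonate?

α₁ = 0.871

α₁ = 1 / (1 + [H⁺]/K1 + K2/[H⁺]) = 1 / (1 + 10^-2.18 + 10^-0.85)
   = 1 / (1 + 0.0066069 + 0.14125) = 1/1.1479 = 0.8712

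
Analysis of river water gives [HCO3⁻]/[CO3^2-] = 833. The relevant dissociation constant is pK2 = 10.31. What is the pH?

pH = 7.39

From K2 = [H⁺][CO3^2-]/[HCO3⁻]:  pH = pK2 − log₁₀([HCO3⁻]/[CO3^2-])
log₁₀(833) = +2.921
pH = 10.31 − (+2.921) = 7.39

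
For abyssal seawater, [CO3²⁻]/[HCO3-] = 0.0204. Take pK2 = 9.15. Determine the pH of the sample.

pH = 7.46

From K2 = [H⁺][CO3²⁻]/[HCO3-]:  pH = pK2 + log₁₀([CO3²⁻]/[HCO3-])
log₁₀(0.0204) = -1.690
pH = 9.15 + (-1.690) = 7.46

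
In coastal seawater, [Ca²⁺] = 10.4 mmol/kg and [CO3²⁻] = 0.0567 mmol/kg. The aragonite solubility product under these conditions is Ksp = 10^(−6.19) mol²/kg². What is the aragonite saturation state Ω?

Ω = 0.913

Ksp = 10^(−6.19) = 6.457×10^-7
Ω = [Ca²⁺][CO3²⁻]/Ksp = (10.4×10^-3)(0.0567×10^-3) / 6.457×10^-7 = 0.913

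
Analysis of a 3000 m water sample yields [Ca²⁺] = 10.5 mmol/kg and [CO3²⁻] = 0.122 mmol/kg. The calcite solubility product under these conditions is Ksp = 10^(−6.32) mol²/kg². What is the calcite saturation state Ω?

Ω = 2.68

Ksp = 10^(−6.32) = 4.786×10^-7
Ω = [Ca²⁺][CO3²⁻]/Ksp = (10.5×10^-3)(0.122×10^-3) / 4.786×10^-7 = 2.68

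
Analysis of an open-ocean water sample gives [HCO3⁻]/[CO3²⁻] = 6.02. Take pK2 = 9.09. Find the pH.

From K2 = [H⁺][CO3²⁻]/[HCO3⁻]:  pH = pK2 − log₁₀([HCO3⁻]/[CO3²⁻])
log₁₀(6.02) = +0.780
pH = 9.09 − (+0.780) = 8.31

pH = 8.31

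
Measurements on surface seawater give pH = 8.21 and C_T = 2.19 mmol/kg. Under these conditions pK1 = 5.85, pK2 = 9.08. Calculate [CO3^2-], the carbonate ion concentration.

[CO3²⁻] = 0.259 mmol/kg

α₂ = 1 / (1 + [H⁺]/K2 + [H⁺]²/(K1K2)) = 1 / (1 + 10^+0.87 + 10^-1.49)
   = 1 / (1 + 7.4131 + 0.032359) = 1/8.4455 = 0.1184
[CO3²⁻] = α₂ × DIC = 0.1184 × 2.19 = 0.259 mmol/kg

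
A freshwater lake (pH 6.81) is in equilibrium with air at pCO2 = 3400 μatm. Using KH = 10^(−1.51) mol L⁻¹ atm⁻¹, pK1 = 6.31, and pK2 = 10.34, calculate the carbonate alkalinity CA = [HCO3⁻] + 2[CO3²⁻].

[CO2*] = KH · pCO2 = 10^(−1.51) × 3400×10^-6 = 1.051×10^-4 mol/L
α₀ = 1/(1 + K1/[H⁺] + K1K2/[H⁺]²) = 1/(1 + 10^+0.50 + 10^-3.03) = 0.2402
DIC = [CO2*]/α₀ = 1.051×10^-4 / 0.2402 = 0.4374 mmol/L
CA = (α₁ + 2α₂)·DIC = (0.7596 + 2×0.0002242) × 0.4374 = 0.332 mmol/L

CA = 0.332 mmol/L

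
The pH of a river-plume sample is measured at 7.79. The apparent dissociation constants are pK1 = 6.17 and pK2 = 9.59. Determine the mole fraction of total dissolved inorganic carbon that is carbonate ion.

α₂ = 0.0152

α₂ = 1 / (1 + [H⁺]/K2 + [H⁺]²/(K1K2)) = 1 / (1 + 10^+1.80 + 10^+0.18)
   = 1 / (1 + 63.096 + 1.5136) = 1/65.609 = 0.01524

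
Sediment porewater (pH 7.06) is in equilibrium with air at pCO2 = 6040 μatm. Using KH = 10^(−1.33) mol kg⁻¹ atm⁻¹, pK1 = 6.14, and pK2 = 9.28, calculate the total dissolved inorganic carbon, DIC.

[CO2*] = KH · pCO2 = 10^(−1.33) × 6040×10^-6 = 2.825×10^-4 mol/kg
α₀ = 1/(1 + K1/[H⁺] + K1K2/[H⁺]²) = 1/(1 + 10^+0.92 + 10^-1.30) = 0.1067
DIC = [CO2*]/α₀ = 2.825×10^-4 / 0.1067 = 2.65 mmol/kg

DIC = 2.65 mmol/kg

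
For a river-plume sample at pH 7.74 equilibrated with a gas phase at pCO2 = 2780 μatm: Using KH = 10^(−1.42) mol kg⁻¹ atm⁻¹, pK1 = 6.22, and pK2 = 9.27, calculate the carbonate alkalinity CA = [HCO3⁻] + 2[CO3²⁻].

CA = 3.71 mmol/kg

[CO2*] = KH · pCO2 = 10^(−1.42) × 2780×10^-6 = 1.057×10^-4 mol/kg
α₀ = 1/(1 + K1/[H⁺] + K1K2/[H⁺]²) = 1/(1 + 10^+1.52 + 10^-0.01) = 0.02850
DIC = [CO2*]/α₀ = 1.057×10^-4 / 0.02850 = 3.709 mmol/kg
CA = (α₁ + 2α₂)·DIC = (0.9437 + 2×0.02785) × 3.709 = 3.71 mmol/kg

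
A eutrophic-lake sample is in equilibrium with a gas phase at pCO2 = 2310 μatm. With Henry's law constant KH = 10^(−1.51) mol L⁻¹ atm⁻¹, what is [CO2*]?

KH = 10^(−1.51) = 3.090×10^-2 mol L⁻¹ atm⁻¹
[CO2*] = KH · pCO2 = 3.090×10^-2 × 2310×10^-6 atm = 7.14×10^-5 mol/L

[CO2*] = 71.4 μmol/L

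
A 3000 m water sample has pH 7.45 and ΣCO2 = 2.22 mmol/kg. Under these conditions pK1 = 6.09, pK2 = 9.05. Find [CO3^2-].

[CO3²⁻] = 0.0522 mmol/kg

α₂ = 1 / (1 + [H⁺]/K2 + [H⁺]²/(K1K2)) = 1 / (1 + 10^+1.60 + 10^+0.24)
   = 1 / (1 + 39.811 + 1.7378) = 1/42.549 = 0.02350
[CO3²⁻] = α₂ × DIC = 0.02350 × 2.22 = 0.0522 mmol/kg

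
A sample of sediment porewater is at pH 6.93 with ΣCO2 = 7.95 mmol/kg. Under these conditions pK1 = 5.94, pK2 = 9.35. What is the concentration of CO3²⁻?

α₂ = 1 / (1 + [H⁺]/K2 + [H⁺]²/(K1K2)) = 1 / (1 + 10^+2.42 + 10^+1.43)
   = 1 / (1 + 263.03 + 26.915) = 1/290.94 = 0.003437
[CO3²⁻] = α₂ × DIC = 0.003437 × 7.95 = 0.0273 mmol/kg

[CO3²⁻] = 0.0273 mmol/kg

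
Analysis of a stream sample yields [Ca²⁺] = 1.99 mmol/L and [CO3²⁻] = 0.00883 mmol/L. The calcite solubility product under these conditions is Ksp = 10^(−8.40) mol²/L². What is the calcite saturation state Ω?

Ω = 4.41

Ksp = 10^(−8.40) = 3.981×10^-9
Ω = [Ca²⁺][CO3²⁻]/Ksp = (1.99×10^-3)(0.00883×10^-3) / 3.981×10^-9 = 4.41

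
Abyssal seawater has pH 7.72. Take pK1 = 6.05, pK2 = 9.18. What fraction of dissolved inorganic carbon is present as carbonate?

α₂ = 1 / (1 + [H⁺]/K2 + [H⁺]²/(K1K2)) = 1 / (1 + 10^+1.46 + 10^-0.21)
   = 1 / (1 + 28.840 + 0.61660) = 1/30.457 = 0.03283

α₂ = 0.0328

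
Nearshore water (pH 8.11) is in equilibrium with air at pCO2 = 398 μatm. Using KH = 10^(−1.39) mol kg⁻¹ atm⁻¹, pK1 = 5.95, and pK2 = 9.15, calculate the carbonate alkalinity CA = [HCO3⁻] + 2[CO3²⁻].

CA = 2.77 mmol/kg

[CO2*] = KH · pCO2 = 10^(−1.39) × 398×10^-6 = 1.621×10^-5 mol/kg
α₀ = 1/(1 + K1/[H⁺] + K1K2/[H⁺]²) = 1/(1 + 10^+2.16 + 10^+1.12) = 0.006300
DIC = [CO2*]/α₀ = 1.621×10^-5 / 0.006300 = 2.574 mmol/kg
CA = (α₁ + 2α₂)·DIC = (0.9106 + 2×0.08305) × 2.574 = 2.77 mmol/kg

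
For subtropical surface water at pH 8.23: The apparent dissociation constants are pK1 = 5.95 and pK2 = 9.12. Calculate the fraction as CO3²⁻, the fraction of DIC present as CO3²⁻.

α₂ = 1 / (1 + [H⁺]/K2 + [H⁺]²/(K1K2)) = 1 / (1 + 10^+0.89 + 10^-1.39)
   = 1 / (1 + 7.7625 + 0.040738) = 1/8.8032 = 0.1136

α₂ = 0.114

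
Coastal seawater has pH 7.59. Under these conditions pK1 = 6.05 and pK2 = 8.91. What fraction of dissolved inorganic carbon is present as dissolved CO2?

α₀ = 0.0268

α₀ = 1 / (1 + K1/[H⁺] + K1K2/[H⁺]²) = 1 / (1 + 10^+1.54 + 10^+0.22)
   = 1 / (1 + 34.674 + 1.6596) = 1/37.333 = 0.02679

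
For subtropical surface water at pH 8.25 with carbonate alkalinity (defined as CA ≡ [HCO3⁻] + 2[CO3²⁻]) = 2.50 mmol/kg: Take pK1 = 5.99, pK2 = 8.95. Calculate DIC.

CA = [HCO3⁻] + 2[CO3²⁻] = (α₁ + 2α₂)·DIC
At pH 8.25: [H⁺]/K1 = 10^-2.26 = 0.0054954, K2/[H⁺] = 10^-0.70 = 0.19953
α₁ = 1/(1 + 0.0054954 + 0.19953) = 1/1.2050 = 0.8299; α₂ = α₁·K2/[H⁺] = 0.1656
α₁ + 2α₂ = 1.1610
DIC = CA / (α₁ + 2α₂) = 2.50 / 1.1610 = 2.15 mmol/kg

DIC = 2.15 mmol/kg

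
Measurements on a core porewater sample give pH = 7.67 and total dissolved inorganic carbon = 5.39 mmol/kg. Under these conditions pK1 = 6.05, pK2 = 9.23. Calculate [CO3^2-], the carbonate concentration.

[CO3²⁻] = 0.141 mmol/kg

α₂ = 1 / (1 + [H⁺]/K2 + [H⁺]²/(K1K2)) = 1 / (1 + 10^+1.56 + 10^-0.06)
   = 1 / (1 + 36.308 + 0.87096) = 1/38.179 = 0.02619
[CO3²⁻] = α₂ × DIC = 0.02619 × 5.39 = 0.141 mmol/kg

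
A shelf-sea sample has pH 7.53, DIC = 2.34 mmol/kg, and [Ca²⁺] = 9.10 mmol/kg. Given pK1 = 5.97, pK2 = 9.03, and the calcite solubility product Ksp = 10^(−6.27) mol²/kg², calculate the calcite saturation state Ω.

α₂ = 1 / (1 + [H⁺]/K2 + [H⁺]²/(K1K2)) = 1 / (1 + 10^+1.50 + 10^-0.06)
   = 1 / (1 + 31.623 + 0.87096) = 1/33.494 = 0.02986
[CO3²⁻] = α₂ × DIC = 0.02986 × 2.34 = 0.06986 mmol/kg
Ksp = 10^(−6.27) = 5.370×10^-7
Ω = [Ca²⁺][CO3²⁻]/Ksp = (9.10×10^-3)(6.986×10^-5) / 5.370×10^-7 = 1.18

Ω = 1.18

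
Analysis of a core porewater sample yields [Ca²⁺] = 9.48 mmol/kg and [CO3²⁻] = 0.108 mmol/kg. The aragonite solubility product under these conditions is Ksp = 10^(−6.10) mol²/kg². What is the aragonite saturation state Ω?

Ksp = 10^(−6.10) = 7.943×10^-7
Ω = [Ca²⁺][CO3²⁻]/Ksp = (9.48×10^-3)(0.108×10^-3) / 7.943×10^-7 = 1.29

Ω = 1.29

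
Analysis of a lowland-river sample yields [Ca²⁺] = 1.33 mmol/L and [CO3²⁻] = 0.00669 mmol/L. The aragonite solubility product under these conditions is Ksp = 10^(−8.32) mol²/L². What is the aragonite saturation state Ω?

Ksp = 10^(−8.32) = 4.786×10^-9
Ω = [Ca²⁺][CO3²⁻]/Ksp = (1.33×10^-3)(0.00669×10^-3) / 4.786×10^-9 = 1.86

Ω = 1.86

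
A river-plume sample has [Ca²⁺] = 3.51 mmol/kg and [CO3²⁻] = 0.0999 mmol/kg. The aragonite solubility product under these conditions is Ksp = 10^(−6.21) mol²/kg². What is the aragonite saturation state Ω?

Ksp = 10^(−6.21) = 6.166×10^-7
Ω = [Ca²⁺][CO3²⁻]/Ksp = (3.51×10^-3)(0.0999×10^-3) / 6.166×10^-7 = 0.569

Ω = 0.569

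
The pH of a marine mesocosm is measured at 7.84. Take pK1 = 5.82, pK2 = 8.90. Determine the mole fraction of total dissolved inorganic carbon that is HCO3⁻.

α₁ = 1 / (1 + [H⁺]/K1 + K2/[H⁺]) = 1 / (1 + 10^-2.02 + 10^-1.06)
   = 1 / (1 + 0.0095499 + 0.087096) = 1/1.0966 = 0.9119

α₁ = 0.912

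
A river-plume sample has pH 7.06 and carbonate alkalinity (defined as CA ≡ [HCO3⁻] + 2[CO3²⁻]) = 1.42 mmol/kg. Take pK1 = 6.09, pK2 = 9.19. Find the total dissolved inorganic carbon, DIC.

CA = [HCO3⁻] + 2[CO3²⁻] = (α₁ + 2α₂)·DIC
At pH 7.06: [H⁺]/K1 = 10^-0.97 = 0.10715, K2/[H⁺] = 10^-2.13 = 0.0074131
α₁ = 1/(1 + 0.10715 + 0.0074131) = 1/1.1146 = 0.8972; α₂ = α₁·K2/[H⁺] = 0.006651
α₁ + 2α₂ = 0.9105
DIC = CA / (α₁ + 2α₂) = 1.42 / 0.9105 = 1.56 mmol/kg

DIC = 1.56 mmol/kg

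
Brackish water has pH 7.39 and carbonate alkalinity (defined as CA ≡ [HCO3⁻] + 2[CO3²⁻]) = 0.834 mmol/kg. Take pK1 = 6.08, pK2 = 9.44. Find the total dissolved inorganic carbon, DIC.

DIC = 0.867 mmol/kg

CA = [HCO3⁻] + 2[CO3²⁻] = (α₁ + 2α₂)·DIC
At pH 7.39: [H⁺]/K1 = 10^-1.31 = 0.048978, K2/[H⁺] = 10^-2.05 = 0.0089125
α₁ = 1/(1 + 0.048978 + 0.0089125) = 1/1.0579 = 0.9453; α₂ = α₁·K2/[H⁺] = 0.008425
α₁ + 2α₂ = 0.9621
DIC = CA / (α₁ + 2α₂) = 0.834 / 0.9621 = 0.867 mmol/kg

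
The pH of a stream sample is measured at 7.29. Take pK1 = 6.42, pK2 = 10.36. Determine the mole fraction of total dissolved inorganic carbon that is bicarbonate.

α₁ = 1 / (1 + [H⁺]/K1 + K2/[H⁺]) = 1 / (1 + 10^-0.87 + 10^-3.07)
   = 1 / (1 + 0.13490 + 0.00085114) = 1/1.1357 = 0.8805

α₁ = 0.880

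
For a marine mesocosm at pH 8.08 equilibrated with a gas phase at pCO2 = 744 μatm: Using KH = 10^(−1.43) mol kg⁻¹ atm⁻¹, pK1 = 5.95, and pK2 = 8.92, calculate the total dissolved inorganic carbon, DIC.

[CO2*] = KH · pCO2 = 10^(−1.43) × 744×10^-6 = 2.764×10^-5 mol/kg
α₀ = 1/(1 + K1/[H⁺] + K1K2/[H⁺]²) = 1/(1 + 10^+2.13 + 10^+1.29) = 0.006435
DIC = [CO2*]/α₀ = 2.764×10^-5 / 0.006435 = 4.30 mmol/kg

DIC = 4.30 mmol/kg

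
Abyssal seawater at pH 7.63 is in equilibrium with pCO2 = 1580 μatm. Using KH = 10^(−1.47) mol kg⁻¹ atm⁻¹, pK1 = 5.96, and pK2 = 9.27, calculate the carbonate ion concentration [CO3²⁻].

[CO3²⁻] = 0.0574 mmol/kg

[CO2*] = KH · pCO2 = 10^(−1.47) × 1580×10^-6 = 5.354×10^-5 mol/kg
α₀ = 1/(1 + K1/[H⁺] + K1K2/[H⁺]²) = 1/(1 + 10^+1.67 + 10^+0.03) = 0.02047
DIC = [CO2*]/α₀ = 5.354×10^-5 / 0.02047 = 2.615 mmol/kg
[CO3²⁻] = α₂·DIC; α₂ = 0.02194, so [CO3²⁻] = 0.02194 × 2.615 = 0.0574 mmol/kg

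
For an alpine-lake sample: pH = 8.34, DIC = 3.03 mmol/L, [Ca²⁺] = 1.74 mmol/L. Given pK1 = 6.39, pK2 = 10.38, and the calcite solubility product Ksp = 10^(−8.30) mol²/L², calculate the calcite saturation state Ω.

α₂ = 1 / (1 + [H⁺]/K2 + [H⁺]²/(K1K2)) = 1 / (1 + 10^+2.04 + 10^+0.09)
   = 1 / (1 + 109.65 + 1.2303) = 1/111.88 = 0.008938
[CO3²⁻] = α₂ × DIC = 0.008938 × 3.03 = 0.02708 mmol/L
Ksp = 10^(−8.30) = 5.012×10^-9
Ω = [Ca²⁺][CO3²⁻]/Ksp = (1.74×10^-3)(2.708×10^-5) / 5.012×10^-9 = 9.40

Ω = 9.40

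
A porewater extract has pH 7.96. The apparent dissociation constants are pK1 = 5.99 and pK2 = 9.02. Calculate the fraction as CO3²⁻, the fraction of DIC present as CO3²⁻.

α₂ = 1 / (1 + [H⁺]/K2 + [H⁺]²/(K1K2)) = 1 / (1 + 10^+1.06 + 10^-0.91)
   = 1 / (1 + 11.482 + 0.12303) = 1/12.605 = 0.07934

α₂ = 0.0793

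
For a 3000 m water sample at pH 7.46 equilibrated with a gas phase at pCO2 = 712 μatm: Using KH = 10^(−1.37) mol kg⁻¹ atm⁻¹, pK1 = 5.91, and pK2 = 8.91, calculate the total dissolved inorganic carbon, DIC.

DIC = 1.15 mmol/kg

[CO2*] = KH · pCO2 = 10^(−1.37) × 712×10^-6 = 3.037×10^-5 mol/kg
α₀ = 1/(1 + K1/[H⁺] + K1K2/[H⁺]²) = 1/(1 + 10^+1.55 + 10^+0.10) = 0.02650
DIC = [CO2*]/α₀ = 3.037×10^-5 / 0.02650 = 1.15 mmol/kg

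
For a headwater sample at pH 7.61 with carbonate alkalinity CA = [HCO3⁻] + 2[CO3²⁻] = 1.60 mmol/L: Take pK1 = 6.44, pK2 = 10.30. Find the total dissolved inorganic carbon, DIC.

CA = [HCO3⁻] + 2[CO3²⁻] = (α₁ + 2α₂)·DIC
At pH 7.61: [H⁺]/K1 = 10^-1.17 = 0.067608, K2/[H⁺] = 10^-2.69 = 0.0020417
α₁ = 1/(1 + 0.067608 + 0.0020417) = 1/1.0697 = 0.9349; α₂ = α₁·K2/[H⁺] = 0.001909
α₁ + 2α₂ = 0.9387
DIC = CA / (α₁ + 2α₂) = 1.60 / 0.9387 = 1.70 mmol/L

DIC = 1.70 mmol/L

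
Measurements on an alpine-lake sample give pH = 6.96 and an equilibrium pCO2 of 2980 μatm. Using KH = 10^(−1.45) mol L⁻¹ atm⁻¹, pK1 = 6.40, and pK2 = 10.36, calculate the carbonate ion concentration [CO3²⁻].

[CO3²⁻] = 0.153 μmol/L

[CO2*] = KH · pCO2 = 10^(−1.45) × 2980×10^-6 = 1.057×10^-4 mol/L
α₀ = 1/(1 + K1/[H⁺] + K1K2/[H⁺]²) = 1/(1 + 10^+0.56 + 10^-2.84) = 0.2159
DIC = [CO2*]/α₀ = 1.057×10^-4 / 0.2159 = 0.4898 mmol/L
[CO3²⁻] = α₂·DIC; α₂ = 0.0003120, so [CO3²⁻] = 0.0003120 × 0.4898 = 0.000153 mmol/L = 0.153 μmol/L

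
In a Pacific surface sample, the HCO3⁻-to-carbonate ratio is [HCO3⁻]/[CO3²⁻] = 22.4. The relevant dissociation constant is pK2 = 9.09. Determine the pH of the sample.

From K2 = [H⁺][CO3²⁻]/[HCO3⁻]:  pH = pK2 − log₁₀([HCO3⁻]/[CO3²⁻])
log₁₀(22.4) = +1.350
pH = 9.09 − (+1.350) = 7.74

pH = 7.74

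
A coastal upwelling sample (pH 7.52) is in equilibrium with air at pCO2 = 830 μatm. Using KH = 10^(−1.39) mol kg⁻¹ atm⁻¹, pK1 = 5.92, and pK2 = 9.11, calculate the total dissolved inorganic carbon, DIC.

[CO2*] = KH · pCO2 = 10^(−1.39) × 830×10^-6 = 3.381×10^-5 mol/kg
α₀ = 1/(1 + K1/[H⁺] + K1K2/[H⁺]²) = 1/(1 + 10^+1.60 + 10^+0.01) = 0.02390
DIC = [CO2*]/α₀ = 3.381×10^-5 / 0.02390 = 1.41 mmol/kg

DIC = 1.41 mmol/kg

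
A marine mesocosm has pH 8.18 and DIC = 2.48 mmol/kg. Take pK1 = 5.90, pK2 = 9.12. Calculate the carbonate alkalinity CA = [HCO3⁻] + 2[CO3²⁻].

CA = [HCO3⁻] + 2[CO3²⁻] = (α₁ + 2α₂)·DIC
At pH 8.18: [H⁺]/K1 = 10^-2.28 = 0.0052481, K2/[H⁺] = 10^-0.94 = 0.11482
α₁ = 1/(1 + 0.0052481 + 0.11482) = 1/1.1201 = 0.8928; α₂ = α₁·K2/[H⁺] = 0.1025
α₁ + 2α₂ = 1.0978
CA = 1.0978 × 2.48 = 2.72 mmol/kg

CA = 2.72 mmol/kg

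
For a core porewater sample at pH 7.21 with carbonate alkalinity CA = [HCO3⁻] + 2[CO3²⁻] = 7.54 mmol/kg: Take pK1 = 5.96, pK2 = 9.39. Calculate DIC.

DIC = 7.91 mmol/kg

CA = [HCO3⁻] + 2[CO3²⁻] = (α₁ + 2α₂)·DIC
At pH 7.21: [H⁺]/K1 = 10^-1.25 = 0.056234, K2/[H⁺] = 10^-2.18 = 0.0066069
α₁ = 1/(1 + 0.056234 + 0.0066069) = 1/1.0628 = 0.9409; α₂ = α₁·K2/[H⁺] = 0.006216
α₁ + 2α₂ = 0.9533
DIC = CA / (α₁ + 2α₂) = 7.54 / 0.9533 = 7.91 mmol/kg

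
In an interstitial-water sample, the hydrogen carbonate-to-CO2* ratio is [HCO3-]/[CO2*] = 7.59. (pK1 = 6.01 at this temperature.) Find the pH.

From K1 = [H⁺][HCO3-]/[CO2*]:  pH = pK1 + log₁₀([HCO3-]/[CO2*])
log₁₀(7.59) = +0.880
pH = 6.01 + (+0.880) = 6.89

pH = 6.89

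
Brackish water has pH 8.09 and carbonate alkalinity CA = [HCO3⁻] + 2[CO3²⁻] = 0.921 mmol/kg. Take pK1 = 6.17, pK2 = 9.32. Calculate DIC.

CA = [HCO3⁻] + 2[CO3²⁻] = (α₁ + 2α₂)·DIC
At pH 8.09: [H⁺]/K1 = 10^-1.92 = 0.012023, K2/[H⁺] = 10^-1.23 = 0.058884
α₁ = 1/(1 + 0.012023 + 0.058884) = 1/1.0709 = 0.9338; α₂ = α₁·K2/[H⁺] = 0.05499
α₁ + 2α₂ = 1.0438
DIC = CA / (α₁ + 2α₂) = 0.921 / 1.0438 = 0.882 mmol/kg

DIC = 0.882 mmol/kg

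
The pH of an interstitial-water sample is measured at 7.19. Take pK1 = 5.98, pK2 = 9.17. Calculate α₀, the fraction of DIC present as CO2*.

α₀ = 1 / (1 + K1/[H⁺] + K1K2/[H⁺]²) = 1 / (1 + 10^+1.21 + 10^-0.77)
   = 1 / (1 + 16.218 + 0.16982) = 1/17.388 = 0.05751

α₀ = 0.0575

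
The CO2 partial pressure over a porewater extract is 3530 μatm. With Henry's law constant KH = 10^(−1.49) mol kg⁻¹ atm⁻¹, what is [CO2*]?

KH = 10^(−1.49) = 3.236×10^-2 mol kg⁻¹ atm⁻¹
[CO2*] = KH · pCO2 = 3.236×10^-2 × 3530×10^-6 atm = 1.14×10^-4 mol/kg

[CO2*] = 114 μmol/kg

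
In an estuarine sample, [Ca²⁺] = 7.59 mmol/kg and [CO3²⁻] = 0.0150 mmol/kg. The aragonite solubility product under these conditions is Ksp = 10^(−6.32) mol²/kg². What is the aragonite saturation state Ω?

Ksp = 10^(−6.32) = 4.786×10^-7
Ω = [Ca²⁺][CO3²⁻]/Ksp = (7.59×10^-3)(0.0150×10^-3) / 4.786×10^-7 = 0.238

Ω = 0.238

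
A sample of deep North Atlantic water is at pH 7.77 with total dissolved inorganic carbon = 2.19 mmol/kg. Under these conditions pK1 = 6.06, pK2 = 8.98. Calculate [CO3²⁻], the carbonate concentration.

[CO3²⁻] = 0.125 mmol/kg

α₂ = 1 / (1 + [H⁺]/K2 + [H⁺]²/(K1K2)) = 1 / (1 + 10^+1.21 + 10^-0.50)
   = 1 / (1 + 16.218 + 0.31623) = 1/17.534 = 0.05703
[CO3²⁻] = α₂ × DIC = 0.05703 × 2.19 = 0.125 mmol/kg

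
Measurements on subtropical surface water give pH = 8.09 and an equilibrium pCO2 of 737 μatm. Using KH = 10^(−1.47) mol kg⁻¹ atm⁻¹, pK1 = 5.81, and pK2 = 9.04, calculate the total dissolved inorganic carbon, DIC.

[CO2*] = KH · pCO2 = 10^(−1.47) × 737×10^-6 = 2.497×10^-5 mol/kg
α₀ = 1/(1 + K1/[H⁺] + K1K2/[H⁺]²) = 1/(1 + 10^+2.28 + 10^+1.33) = 0.004696
DIC = [CO2*]/α₀ = 2.497×10^-5 / 0.004696 = 5.32 mmol/kg

DIC = 5.32 mmol/kg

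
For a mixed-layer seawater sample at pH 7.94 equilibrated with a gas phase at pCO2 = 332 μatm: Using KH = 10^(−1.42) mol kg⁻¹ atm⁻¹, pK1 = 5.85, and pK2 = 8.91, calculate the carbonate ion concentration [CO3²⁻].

[CO2*] = KH · pCO2 = 10^(−1.42) × 332×10^-6 = 1.262×10^-5 mol/kg
α₀ = 1/(1 + K1/[H⁺] + K1K2/[H⁺]²) = 1/(1 + 10^+2.09 + 10^+1.12) = 0.007288
DIC = [CO2*]/α₀ = 1.262×10^-5 / 0.007288 = 1.732 mmol/kg
[CO3²⁻] = α₂·DIC; α₂ = 0.09608, so [CO3²⁻] = 0.09608 × 1.732 = 0.166 mmol/kg

[CO3²⁻] = 0.166 mmol/kg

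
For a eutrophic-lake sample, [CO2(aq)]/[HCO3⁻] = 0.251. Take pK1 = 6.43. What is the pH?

From K1 = [H⁺][HCO3⁻]/[CO2(aq)]:  pH = pK1 − log₁₀([CO2(aq)]/[HCO3⁻])
log₁₀(0.251) = -0.600
pH = 6.43 − (-0.600) = 7.03

pH = 7.03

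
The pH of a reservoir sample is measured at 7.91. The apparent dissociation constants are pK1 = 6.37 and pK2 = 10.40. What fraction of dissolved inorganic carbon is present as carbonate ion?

α₂ = 0.00314

α₂ = 1 / (1 + [H⁺]/K2 + [H⁺]²/(K1K2)) = 1 / (1 + 10^+2.49 + 10^+0.95)
   = 1 / (1 + 309.03 + 8.9125) = 1/318.94 = 0.003135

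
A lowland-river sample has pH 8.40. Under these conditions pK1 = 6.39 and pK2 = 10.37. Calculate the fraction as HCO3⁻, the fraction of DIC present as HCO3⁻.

α₁ = 1 / (1 + [H⁺]/K1 + K2/[H⁺]) = 1 / (1 + 10^-2.01 + 10^-1.97)
   = 1 / (1 + 0.0097724 + 0.010715) = 1/1.0205 = 0.9799

α₁ = 0.980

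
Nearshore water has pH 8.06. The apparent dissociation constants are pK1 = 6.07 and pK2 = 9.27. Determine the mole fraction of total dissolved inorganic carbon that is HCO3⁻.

α₁ = 0.933

α₁ = 1 / (1 + [H⁺]/K1 + K2/[H⁺]) = 1 / (1 + 10^-1.99 + 10^-1.21)
   = 1 / (1 + 0.010233 + 0.061660) = 1/1.0719 = 0.9329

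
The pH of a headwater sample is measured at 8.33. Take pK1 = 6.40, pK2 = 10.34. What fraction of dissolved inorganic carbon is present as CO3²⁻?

α₂ = 1 / (1 + [H⁺]/K2 + [H⁺]²/(K1K2)) = 1 / (1 + 10^+2.01 + 10^+0.08)
   = 1 / (1 + 102.33 + 1.2023) = 1/104.53 = 0.009566

α₂ = 0.00957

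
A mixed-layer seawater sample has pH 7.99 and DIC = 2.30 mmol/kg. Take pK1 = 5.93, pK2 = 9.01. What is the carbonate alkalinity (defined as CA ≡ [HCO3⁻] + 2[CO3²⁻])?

CA = 2.48 mmol/kg

CA = [HCO3⁻] + 2[CO3²⁻] = (α₁ + 2α₂)·DIC
At pH 7.99: [H⁺]/K1 = 10^-2.06 = 0.0087096, K2/[H⁺] = 10^-1.02 = 0.095499
α₁ = 1/(1 + 0.0087096 + 0.095499) = 1/1.1042 = 0.9056; α₂ = α₁·K2/[H⁺] = 0.08649
α₁ + 2α₂ = 1.0786
CA = 1.0786 × 2.30 = 2.48 mmol/kg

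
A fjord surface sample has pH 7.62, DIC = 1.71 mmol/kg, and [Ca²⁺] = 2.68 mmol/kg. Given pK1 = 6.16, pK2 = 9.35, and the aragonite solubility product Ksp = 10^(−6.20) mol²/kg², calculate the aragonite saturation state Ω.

Ω = 0.128

α₂ = 1 / (1 + [H⁺]/K2 + [H⁺]²/(K1K2)) = 1 / (1 + 10^+1.73 + 10^+0.27)
   = 1 / (1 + 53.703 + 1.8621) = 1/56.565 = 0.01768
[CO3²⁻] = α₂ × DIC = 0.01768 × 1.71 = 0.03023 mmol/kg
Ksp = 10^(−6.20) = 6.310×10^-7
Ω = [Ca²⁺][CO3²⁻]/Ksp = (2.68×10^-3)(3.023×10^-5) / 6.310×10^-7 = 0.128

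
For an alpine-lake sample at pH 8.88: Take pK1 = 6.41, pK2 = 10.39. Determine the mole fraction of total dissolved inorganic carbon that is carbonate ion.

α₂ = 0.0299

α₂ = 1 / (1 + [H⁺]/K2 + [H⁺]²/(K1K2)) = 1 / (1 + 10^+1.51 + 10^-0.96)
   = 1 / (1 + 32.359 + 0.10965) = 1/33.469 = 0.02988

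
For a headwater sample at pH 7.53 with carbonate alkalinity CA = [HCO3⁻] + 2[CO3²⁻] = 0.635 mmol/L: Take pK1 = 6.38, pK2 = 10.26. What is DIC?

CA = [HCO3⁻] + 2[CO3²⁻] = (α₁ + 2α₂)·DIC
At pH 7.53: [H⁺]/K1 = 10^-1.15 = 0.070795, K2/[H⁺] = 10^-2.73 = 0.0018621
α₁ = 1/(1 + 0.070795 + 0.0018621) = 1/1.0727 = 0.9323; α₂ = α₁·K2/[H⁺] = 0.001736
α₁ + 2α₂ = 0.9357
DIC = CA / (α₁ + 2α₂) = 0.635 / 0.9357 = 0.679 mmol/L

DIC = 0.679 mmol/L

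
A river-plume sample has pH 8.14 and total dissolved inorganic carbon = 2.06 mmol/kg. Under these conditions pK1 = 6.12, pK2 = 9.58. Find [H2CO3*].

α₀ = 1 / (1 + K1/[H⁺] + K1K2/[H⁺]²) = 1 / (1 + 10^+2.02 + 10^+0.58)
   = 1 / (1 + 104.71 + 3.8019) = 1/109.51 = 0.009131
[CO2*] = α₀ × DIC = 0.009131 × 2.06 = 0.0188 mmol/kg = 18.8 μmol/kg

[CO2*] = 18.8 μmol/kg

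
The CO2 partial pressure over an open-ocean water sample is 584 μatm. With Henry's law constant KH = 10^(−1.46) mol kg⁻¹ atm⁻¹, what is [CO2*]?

KH = 10^(−1.46) = 3.467×10^-2 mol kg⁻¹ atm⁻¹
[CO2*] = KH · pCO2 = 3.467×10^-2 × 584×10^-6 atm = 2.02×10^-5 mol/kg

[CO2*] = 20.2 μmol/kg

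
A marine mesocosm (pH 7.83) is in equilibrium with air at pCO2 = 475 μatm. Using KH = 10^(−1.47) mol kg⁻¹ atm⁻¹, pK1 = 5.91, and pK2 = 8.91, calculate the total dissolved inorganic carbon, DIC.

DIC = 1.47 mmol/kg

[CO2*] = KH · pCO2 = 10^(−1.47) × 475×10^-6 = 1.610×10^-5 mol/kg
α₀ = 1/(1 + K1/[H⁺] + K1K2/[H⁺]²) = 1/(1 + 10^+1.92 + 10^+0.84) = 0.01098
DIC = [CO2*]/α₀ = 1.610×10^-5 / 0.01098 = 1.47 mmol/kg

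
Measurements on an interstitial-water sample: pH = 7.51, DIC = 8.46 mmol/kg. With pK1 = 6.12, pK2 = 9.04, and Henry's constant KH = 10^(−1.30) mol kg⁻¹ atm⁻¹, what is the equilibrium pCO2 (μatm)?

pCO2 = 6430 μatm

α₀ = 1 / (1 + K1/[H⁺] + K1K2/[H⁺]²) = 1 / (1 + 10^+1.39 + 10^-0.14)
   = 1 / (1 + 24.547 + 0.72444) = 1/26.272 = 0.03806
[CO2*] = α₀ × DIC = 0.03806 × 8.46 = 0.3220 mmol/kg
pCO2 = [CO2*]/KH = 3.220×10^-4 / 5.012×10^-2 = 6430 μatm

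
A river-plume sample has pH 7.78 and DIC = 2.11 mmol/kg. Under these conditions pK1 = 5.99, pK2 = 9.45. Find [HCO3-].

α₁ = 1 / (1 + [H⁺]/K1 + K2/[H⁺]) = 1 / (1 + 10^-1.79 + 10^-1.67)
   = 1 / (1 + 0.016218 + 0.021380) = 1/1.0376 = 0.9638
[HCO3⁻] = α₁ × DIC = 0.9638 × 2.11 = 2.03 mmol/kg

[HCO3⁻] = 2.03 mmol/kg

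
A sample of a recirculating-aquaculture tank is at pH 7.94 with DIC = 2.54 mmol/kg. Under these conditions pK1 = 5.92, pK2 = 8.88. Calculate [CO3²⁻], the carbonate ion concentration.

[CO3²⁻] = 0.259 mmol/kg

α₂ = 1 / (1 + [H⁺]/K2 + [H⁺]²/(K1K2)) = 1 / (1 + 10^+0.94 + 10^-1.08)
   = 1 / (1 + 8.7096 + 0.083176) = 1/9.7928 = 0.1021
[CO3²⁻] = α₂ × DIC = 0.1021 × 2.54 = 0.259 mmol/kg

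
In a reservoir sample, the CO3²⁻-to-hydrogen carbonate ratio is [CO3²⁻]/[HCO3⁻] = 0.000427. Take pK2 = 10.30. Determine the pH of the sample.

From K2 = [H⁺][CO3²⁻]/[HCO3⁻]:  pH = pK2 + log₁₀([CO3²⁻]/[HCO3⁻])
log₁₀(0.000427) = -3.370
pH = 10.30 + (-3.370) = 6.93

pH = 6.93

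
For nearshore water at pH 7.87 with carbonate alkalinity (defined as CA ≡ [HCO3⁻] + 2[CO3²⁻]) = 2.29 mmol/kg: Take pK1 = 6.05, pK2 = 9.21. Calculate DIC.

DIC = 2.23 mmol/kg

CA = [HCO3⁻] + 2[CO3²⁻] = (α₁ + 2α₂)·DIC
At pH 7.87: [H⁺]/K1 = 10^-1.82 = 0.015136, K2/[H⁺] = 10^-1.34 = 0.045709
α₁ = 1/(1 + 0.015136 + 0.045709) = 1/1.0608 = 0.9426; α₂ = α₁·K2/[H⁺] = 0.04309
α₁ + 2α₂ = 1.0288
DIC = CA / (α₁ + 2α₂) = 2.29 / 1.0288 = 2.23 mmol/kg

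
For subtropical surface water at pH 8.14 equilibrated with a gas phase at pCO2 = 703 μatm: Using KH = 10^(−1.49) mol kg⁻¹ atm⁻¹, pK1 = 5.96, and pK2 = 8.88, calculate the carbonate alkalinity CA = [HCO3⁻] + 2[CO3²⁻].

[CO2*] = KH · pCO2 = 10^(−1.49) × 703×10^-6 = 2.275×10^-5 mol/kg
α₀ = 1/(1 + K1/[H⁺] + K1K2/[H⁺]²) = 1/(1 + 10^+2.18 + 10^+1.44) = 0.005559
DIC = [CO2*]/α₀ = 2.275×10^-5 / 0.005559 = 4.092 mmol/kg
CA = (α₁ + 2α₂)·DIC = (0.8413 + 2×0.1531) × 4.092 = 4.70 mmol/kg

CA = 4.70 mmol/kg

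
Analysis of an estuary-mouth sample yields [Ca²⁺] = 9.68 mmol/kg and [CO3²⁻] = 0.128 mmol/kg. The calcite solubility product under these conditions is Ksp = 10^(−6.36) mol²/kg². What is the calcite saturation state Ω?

Ω = 2.84

Ksp = 10^(−6.36) = 4.365×10^-7
Ω = [Ca²⁺][CO3²⁻]/Ksp = (9.68×10^-3)(0.128×10^-3) / 4.365×10^-7 = 2.84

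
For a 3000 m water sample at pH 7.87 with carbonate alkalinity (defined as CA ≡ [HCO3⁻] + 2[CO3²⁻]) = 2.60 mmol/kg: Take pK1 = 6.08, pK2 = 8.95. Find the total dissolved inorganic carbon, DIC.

DIC = 2.45 mmol/kg

CA = [HCO3⁻] + 2[CO3²⁻] = (α₁ + 2α₂)·DIC
At pH 7.87: [H⁺]/K1 = 10^-1.79 = 0.016218, K2/[H⁺] = 10^-1.08 = 0.083176
α₁ = 1/(1 + 0.016218 + 0.083176) = 1/1.0994 = 0.9096; α₂ = α₁·K2/[H⁺] = 0.07566
α₁ + 2α₂ = 1.0609
DIC = CA / (α₁ + 2α₂) = 2.60 / 1.0609 = 2.45 mmol/kg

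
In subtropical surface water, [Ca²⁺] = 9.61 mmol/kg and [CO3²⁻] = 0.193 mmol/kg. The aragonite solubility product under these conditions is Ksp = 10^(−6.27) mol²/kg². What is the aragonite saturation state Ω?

Ksp = 10^(−6.27) = 5.370×10^-7
Ω = [Ca²⁺][CO3²⁻]/Ksp = (9.61×10^-3)(0.193×10^-3) / 5.370×10^-7 = 3.45

Ω = 3.45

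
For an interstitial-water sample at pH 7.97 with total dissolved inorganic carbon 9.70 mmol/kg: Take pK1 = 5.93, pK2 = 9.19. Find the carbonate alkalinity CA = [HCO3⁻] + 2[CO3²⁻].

CA = 10.2 mmol/kg

CA = [HCO3⁻] + 2[CO3²⁻] = (α₁ + 2α₂)·DIC
At pH 7.97: [H⁺]/K1 = 10^-2.04 = 0.0091201, K2/[H⁺] = 10^-1.22 = 0.060256
α₁ = 1/(1 + 0.0091201 + 0.060256) = 1/1.0694 = 0.9351; α₂ = α₁·K2/[H⁺] = 0.05635
α₁ + 2α₂ = 1.0478
CA = 1.0478 × 9.70 = 10.2 mmol/kg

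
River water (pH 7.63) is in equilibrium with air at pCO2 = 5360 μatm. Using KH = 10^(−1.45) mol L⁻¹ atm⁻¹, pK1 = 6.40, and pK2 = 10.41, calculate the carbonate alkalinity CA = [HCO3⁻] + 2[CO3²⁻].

[CO2*] = KH · pCO2 = 10^(−1.45) × 5360×10^-6 = 1.902×10^-4 mol/L
α₀ = 1/(1 + K1/[H⁺] + K1K2/[H⁺]²) = 1/(1 + 10^+1.23 + 10^-1.55) = 0.05552
DIC = [CO2*]/α₀ = 1.902×10^-4 / 0.05552 = 3.425 mmol/L
CA = (α₁ + 2α₂)·DIC = (0.9429 + 2×0.001565) × 3.425 = 3.24 mmol/L

CA = 3.24 mmol/L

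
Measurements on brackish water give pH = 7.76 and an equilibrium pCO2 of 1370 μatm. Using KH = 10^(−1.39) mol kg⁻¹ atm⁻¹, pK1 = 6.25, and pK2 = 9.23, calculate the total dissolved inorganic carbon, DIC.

DIC = 1.92 mmol/kg

[CO2*] = KH · pCO2 = 10^(−1.39) × 1370×10^-6 = 5.581×10^-5 mol/kg
α₀ = 1/(1 + K1/[H⁺] + K1K2/[H⁺]²) = 1/(1 + 10^+1.51 + 10^+0.04) = 0.02902
DIC = [CO2*]/α₀ = 5.581×10^-5 / 0.02902 = 1.92 mmol/kg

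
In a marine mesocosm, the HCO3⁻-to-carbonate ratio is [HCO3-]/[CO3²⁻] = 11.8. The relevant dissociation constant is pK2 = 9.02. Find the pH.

From K2 = [H⁺][CO3²⁻]/[HCO3-]:  pH = pK2 − log₁₀([HCO3-]/[CO3²⁻])
log₁₀(11.8) = +1.072
pH = 9.02 − (+1.072) = 7.95

pH = 7.95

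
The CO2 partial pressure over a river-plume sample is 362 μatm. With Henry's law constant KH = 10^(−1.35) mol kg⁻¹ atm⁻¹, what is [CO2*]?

[CO2*] = 16.2 μmol/kg

KH = 10^(−1.35) = 4.467×10^-2 mol kg⁻¹ atm⁻¹
[CO2*] = KH · pCO2 = 4.467×10^-2 × 362×10^-6 atm = 1.62×10^-5 mol/kg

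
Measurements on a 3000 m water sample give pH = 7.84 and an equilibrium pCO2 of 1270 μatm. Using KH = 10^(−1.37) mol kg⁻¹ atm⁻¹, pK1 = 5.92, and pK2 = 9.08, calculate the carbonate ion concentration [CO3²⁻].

[CO2*] = KH · pCO2 = 10^(−1.37) × 1270×10^-6 = 5.418×10^-5 mol/kg
α₀ = 1/(1 + K1/[H⁺] + K1K2/[H⁺]²) = 1/(1 + 10^+1.92 + 10^+0.68) = 0.01124
DIC = [CO2*]/α₀ = 5.418×10^-5 / 0.01124 = 4.820 mmol/kg
[CO3²⁻] = α₂·DIC; α₂ = 0.05380, so [CO3²⁻] = 0.05380 × 4.820 = 0.259 mmol/kg

[CO3²⁻] = 0.259 mmol/kg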